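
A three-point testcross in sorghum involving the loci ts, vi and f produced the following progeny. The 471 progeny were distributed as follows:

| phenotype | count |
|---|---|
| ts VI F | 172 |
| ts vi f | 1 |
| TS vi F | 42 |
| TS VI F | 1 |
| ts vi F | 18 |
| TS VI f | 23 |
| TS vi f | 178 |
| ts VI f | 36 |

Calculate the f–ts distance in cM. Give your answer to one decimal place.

17.0 cM

The two most frequent reciprocal classes, ts VI F and TS vi f, are the parental types, so the F1 was ts VI F / TS vi f.
The two rarest classes, TS VI F and ts vi f, are the double crossovers. Comparing them with the parentals, only the ts allele has switched, so ts is the middle locus and the order is f – ts – vi.
Crossovers in the f–ts interval produce the single-crossover classes ts VI f and TS vi F (36 + 42 = 78) plus the double crossovers (2).
RF(f–ts) = (78 + 2) / 471 = 80/471 = 0.1699 → 17.0 cM.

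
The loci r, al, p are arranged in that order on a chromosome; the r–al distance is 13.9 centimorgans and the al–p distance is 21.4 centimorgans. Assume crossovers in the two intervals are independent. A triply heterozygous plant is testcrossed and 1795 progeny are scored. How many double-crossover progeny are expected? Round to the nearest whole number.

Map distances give recombination frequencies of 0.139 and 0.214 for the two intervals.
With no interference, expected double-crossover frequency = 0.139 × 0.214 = 0.02975.
Expected number = 0.02975 × 1795 = 53.39 ≈ 53.

53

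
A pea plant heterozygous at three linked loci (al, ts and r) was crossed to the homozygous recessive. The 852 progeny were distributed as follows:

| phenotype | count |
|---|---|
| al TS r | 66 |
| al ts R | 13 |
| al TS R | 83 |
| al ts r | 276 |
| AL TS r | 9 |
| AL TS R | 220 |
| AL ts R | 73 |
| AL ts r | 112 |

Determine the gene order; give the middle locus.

r

The two most frequent reciprocal classes, AL TS R and al ts r, are the parental types, so the F1 was AL TS R / al ts r.
The two rarest classes, AL TS r and al ts R, are the double crossovers. Comparing them with the parentals, only the r allele has switched, so r is the middle locus and the order is al – r – ts.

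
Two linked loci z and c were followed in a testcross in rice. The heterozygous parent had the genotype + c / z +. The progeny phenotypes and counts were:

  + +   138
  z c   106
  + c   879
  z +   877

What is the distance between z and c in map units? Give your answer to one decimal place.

The recombinant classes are + + and z c: 138 + 106 = 244.
Recombination frequency = 244/2000 = 0.1220 ≈ 12.2%, i.e. 12.2 map units.

12.2 map units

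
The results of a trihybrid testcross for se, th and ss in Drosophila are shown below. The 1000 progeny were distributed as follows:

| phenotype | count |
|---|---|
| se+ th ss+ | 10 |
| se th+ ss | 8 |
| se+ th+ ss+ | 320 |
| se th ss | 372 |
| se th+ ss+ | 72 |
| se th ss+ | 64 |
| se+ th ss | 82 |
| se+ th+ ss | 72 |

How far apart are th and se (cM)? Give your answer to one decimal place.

The two most frequent reciprocal classes, se th ss and se+ th+ ss+, are the parental types, so the F1 was se th ss / se+ th+ ss+.
The two rarest classes, se th+ ss and se+ th ss+, are the double crossovers. Comparing them with the parentals, only the th allele has switched, so th is the middle locus and the order is ss – th – se.
Crossovers in the th–se interval produce the single-crossover classes se+ th ss and se th+ ss+ (82 + 72 = 154) plus the double crossovers (18).
RF(th–se) = (154 + 18) / 1000 = 172/1000 = 0.1720 → 17.2 cM.

17.2 cM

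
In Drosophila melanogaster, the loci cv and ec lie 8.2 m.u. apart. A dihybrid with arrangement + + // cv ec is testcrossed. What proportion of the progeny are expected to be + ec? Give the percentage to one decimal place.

A map distance of 8.2 m.u. corresponds to a recombination frequency of 0.082.
The F1 is + + / cv ec, so + ec is a recombinant gamete class with expected frequency r/2 = 0.082/2 = 0.0410.
That is 0.0410 = 4.1% of the progeny.

4.1%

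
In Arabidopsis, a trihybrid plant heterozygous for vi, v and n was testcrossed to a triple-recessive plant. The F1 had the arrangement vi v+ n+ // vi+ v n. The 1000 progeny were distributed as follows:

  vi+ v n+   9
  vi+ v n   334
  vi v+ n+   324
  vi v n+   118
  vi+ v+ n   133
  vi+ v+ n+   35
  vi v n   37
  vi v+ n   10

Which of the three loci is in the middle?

n

The two rarest classes, vi v+ n and vi+ v n+, are the double crossovers. Comparing them with the parentals, only the n allele has switched, so n is the middle locus and the order is v – n – vi.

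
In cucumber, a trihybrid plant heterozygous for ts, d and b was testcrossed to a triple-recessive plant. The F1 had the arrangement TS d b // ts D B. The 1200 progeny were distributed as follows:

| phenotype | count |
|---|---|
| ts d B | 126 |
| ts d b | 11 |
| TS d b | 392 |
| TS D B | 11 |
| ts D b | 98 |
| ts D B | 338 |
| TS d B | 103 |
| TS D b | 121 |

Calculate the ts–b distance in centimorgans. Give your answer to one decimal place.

18.6 centimorgans

The two rarest classes, ts d b and TS D B, are the double crossovers. Comparing them with the parentals, only the ts allele has switched, so ts is the middle locus and the order is b – ts – d.
Crossovers in the b–ts interval produce the single-crossover classes TS d B and ts D b (103 + 98 = 201) plus the double crossovers (22).
RF(b–ts) = (201 + 22) / 1200 = 223/1200 = 0.1858 → 18.6 centimorgans.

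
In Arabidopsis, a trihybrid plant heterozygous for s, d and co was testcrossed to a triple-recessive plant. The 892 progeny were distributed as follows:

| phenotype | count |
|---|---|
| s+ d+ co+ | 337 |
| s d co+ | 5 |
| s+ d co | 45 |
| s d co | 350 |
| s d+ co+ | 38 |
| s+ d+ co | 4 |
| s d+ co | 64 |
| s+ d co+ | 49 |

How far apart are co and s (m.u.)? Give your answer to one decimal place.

10.3 m.u.

The two most frequent reciprocal classes, s+ d+ co+ and s d co, are the parental types, so the F1 was s+ d+ co+ / s d co.
The two rarest classes, s+ d+ co and s d co+, are the double crossovers. Comparing them with the parentals, only the co allele has switched, so co is the middle locus and the order is s – co – d.
Crossovers in the s–co interval produce the single-crossover classes s d+ co+ and s+ d co (38 + 45 = 83) plus the double crossovers (9).
RF(s–co) = (83 + 9) / 892 = 92/892 = 0.1031 → 10.3 m.u.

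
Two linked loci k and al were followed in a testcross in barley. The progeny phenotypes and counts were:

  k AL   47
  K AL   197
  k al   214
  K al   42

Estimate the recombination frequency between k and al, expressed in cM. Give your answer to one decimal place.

17.8 cM

The two most frequent classes, K AL (197) and k al (214), are the parental types, so the F1 was K AL / k al.
The recombinant classes are K al and k AL: 42 + 47 = 89.
Recombination frequency = 89/500 = 0.1780 ≈ 17.8%, i.e. 17.8 cM.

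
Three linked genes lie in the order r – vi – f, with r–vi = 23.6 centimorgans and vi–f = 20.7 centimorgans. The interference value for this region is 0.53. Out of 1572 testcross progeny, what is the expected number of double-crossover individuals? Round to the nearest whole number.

Map distances give recombination frequencies of 0.236 and 0.207 for the two intervals.
With interference 0.53 (so coincidence = 0.47), expected double-crossover frequency = 0.236 × 0.207 × 0.47 = 0.02296.
Expected number = 0.02296 × 1572 = 36.09 ≈ 36.

36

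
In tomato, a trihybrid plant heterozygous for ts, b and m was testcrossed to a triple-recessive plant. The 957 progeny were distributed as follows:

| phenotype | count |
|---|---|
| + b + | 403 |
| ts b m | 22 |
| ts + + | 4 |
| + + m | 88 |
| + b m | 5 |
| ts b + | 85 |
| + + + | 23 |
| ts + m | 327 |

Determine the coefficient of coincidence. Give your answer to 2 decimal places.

The two most frequent reciprocal classes, + b + and ts + m, are the parental types, so the F1 was + b + / ts + m.
The two rarest classes, + b m and ts + +, are the double crossovers. Comparing them with the parentals, only the m allele has switched, so m is the middle locus and the order is b – m – ts.
b–m: (45 + 9)/957 = 0.0564; m–ts: (173 + 9)/957 = 0.1902.
Expected DCO frequency = 0.0564 × 0.1902 ≈ 0.01073; observed = 9/957 ≈ 0.00940.
Coefficient of coincidence = 0.00940/0.01073 ≈ 0.88.

0.88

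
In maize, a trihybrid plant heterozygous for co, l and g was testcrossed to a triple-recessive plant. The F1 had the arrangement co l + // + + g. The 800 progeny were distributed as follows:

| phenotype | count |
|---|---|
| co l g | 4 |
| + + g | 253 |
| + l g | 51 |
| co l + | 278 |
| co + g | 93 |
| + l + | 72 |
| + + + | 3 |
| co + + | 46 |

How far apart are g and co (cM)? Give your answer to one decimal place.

The two rarest classes, co l g and + + +, are the double crossovers. Comparing them with the parentals, only the g allele has switched, so g is the middle locus and the order is co – g – l.
Crossovers in the co–g interval produce the single-crossover classes + l + and co + g (72 + 93 = 165) plus the double crossovers (7).
RF(co–g) = (165 + 7) / 800 = 172/800 = 0.2150 → 21.5 cM.

21.5 cM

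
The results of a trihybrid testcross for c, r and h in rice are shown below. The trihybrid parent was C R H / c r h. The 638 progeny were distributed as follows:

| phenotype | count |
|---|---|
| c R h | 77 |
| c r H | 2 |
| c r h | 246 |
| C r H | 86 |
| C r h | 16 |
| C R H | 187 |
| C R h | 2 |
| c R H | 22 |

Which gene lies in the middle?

h

The two rarest classes, C R h and c r H, are the double crossovers. Comparing them with the parentals, only the h allele has switched, so h is the middle locus and the order is r – h – c.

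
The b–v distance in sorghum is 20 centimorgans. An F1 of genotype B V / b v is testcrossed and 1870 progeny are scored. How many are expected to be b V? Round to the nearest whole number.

187

A map distance of 20 centimorgans corresponds to a recombination frequency of 0.200.
The F1 is B V / b v, so b V is a recombinant gamete class with expected frequency r/2 = 0.200/2 = 0.1000.
Expected number = 0.1000 × 1870 = 187.00 ≈ 187.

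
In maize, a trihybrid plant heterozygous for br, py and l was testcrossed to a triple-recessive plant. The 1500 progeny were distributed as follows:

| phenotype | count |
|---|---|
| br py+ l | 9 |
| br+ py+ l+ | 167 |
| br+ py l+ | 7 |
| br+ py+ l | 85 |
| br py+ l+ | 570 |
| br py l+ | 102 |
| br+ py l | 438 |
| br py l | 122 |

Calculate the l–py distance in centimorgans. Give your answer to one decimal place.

The two most frequent reciprocal classes, br+ py l and br py+ l+, are the parental types, so the F1 was br+ py l / br py+ l+.
The two rarest classes, br+ py l+ and br py+ l, are the double crossovers. Comparing them with the parentals, only the l allele has switched, so l is the middle locus and the order is py – l – br.
Crossovers in the py–l interval produce the single-crossover classes br+ py+ l and br py l+ (85 + 102 = 187) plus the double crossovers (16).
RF(py–l) = (187 + 16) / 1500 = 203/1500 = 0.1353 → 13.5 centimorgans.

13.5 centimorgans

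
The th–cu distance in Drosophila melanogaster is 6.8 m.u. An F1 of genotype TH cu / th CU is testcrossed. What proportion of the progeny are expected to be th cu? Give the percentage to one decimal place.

A map distance of 6.8 m.u. corresponds to a recombination frequency of 0.068.
The F1 is TH cu / th CU, so th cu is a recombinant gamete class with expected frequency r/2 = 0.068/2 = 0.0340.
That is 0.0340 = 3.4% of the progeny.

3.4%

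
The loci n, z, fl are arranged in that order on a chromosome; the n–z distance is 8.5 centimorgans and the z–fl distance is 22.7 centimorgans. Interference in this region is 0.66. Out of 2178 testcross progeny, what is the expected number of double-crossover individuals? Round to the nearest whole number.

14

Map distances give recombination frequencies of 0.085 and 0.227 for the two intervals.
With interference 0.66 (so coincidence = 0.34), expected double-crossover frequency = 0.085 × 0.227 × 0.34 = 0.00656.
Expected number = 0.00656 × 2178 = 14.29 ≈ 14.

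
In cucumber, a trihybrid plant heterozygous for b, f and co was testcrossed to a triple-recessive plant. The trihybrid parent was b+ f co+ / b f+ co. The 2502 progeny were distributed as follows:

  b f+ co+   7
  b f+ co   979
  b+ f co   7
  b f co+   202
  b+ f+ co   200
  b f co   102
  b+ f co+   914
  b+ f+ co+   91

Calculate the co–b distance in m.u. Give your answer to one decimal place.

The two rarest classes, b+ f co and b f+ co+, are the double crossovers. Comparing them with the parentals, only the co allele has switched, so co is the middle locus and the order is b – co – f.
Crossovers in the b–co interval produce the single-crossover classes b f co+ and b+ f+ co (202 + 200 = 402) plus the double crossovers (14).
RF(b–co) = (402 + 14) / 2502 = 416/2502 = 0.1663 → 16.6 m.u.

16.6 m.u.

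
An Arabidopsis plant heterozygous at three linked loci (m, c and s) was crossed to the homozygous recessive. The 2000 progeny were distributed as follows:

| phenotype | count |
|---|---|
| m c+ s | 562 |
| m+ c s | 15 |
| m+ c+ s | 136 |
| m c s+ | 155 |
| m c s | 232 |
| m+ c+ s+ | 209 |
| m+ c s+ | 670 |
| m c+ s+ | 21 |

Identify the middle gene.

The two most frequent reciprocal classes, m c+ s and m+ c s+, are the parental types, so the F1 was m c+ s / m+ c s+.
The two rarest classes, m c+ s+ and m+ c s, are the double crossovers. Comparing them with the parentals, only the s allele has switched, so s is the middle locus and the order is m – s – c.

s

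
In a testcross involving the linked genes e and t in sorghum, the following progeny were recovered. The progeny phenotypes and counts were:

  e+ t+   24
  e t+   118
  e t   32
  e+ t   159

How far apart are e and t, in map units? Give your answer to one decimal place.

16.8 map units

The two most frequent classes, e+ t (159) and e t+ (118), are the parental types, so the F1 was e+ t / e t+.
The recombinant classes are e+ t+ and e t: 24 + 32 = 56.
Recombination frequency = 56/333 = 0.1682 ≈ 16.8%, i.e. 16.8 map units.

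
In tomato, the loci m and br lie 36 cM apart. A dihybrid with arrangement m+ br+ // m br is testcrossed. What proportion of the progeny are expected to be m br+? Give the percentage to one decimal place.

18.0%

A map distance of 36 cM corresponds to a recombination frequency of 0.360.
The F1 is m+ br+ / m br, so m br+ is a recombinant gamete class with expected frequency r/2 = 0.360/2 = 0.1800.
That is 0.1800 = 18.0% of the progeny.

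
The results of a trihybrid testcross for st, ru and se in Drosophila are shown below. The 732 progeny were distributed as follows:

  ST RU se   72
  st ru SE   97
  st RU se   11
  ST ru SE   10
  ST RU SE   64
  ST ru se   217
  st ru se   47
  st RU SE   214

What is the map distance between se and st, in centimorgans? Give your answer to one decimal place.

18.0 centimorgans

The two most frequent reciprocal classes, st RU SE and ST ru se, are the parental types, so the F1 was st RU SE / ST ru se.
The two rarest classes, st RU se and ST ru SE, are the double crossovers. Comparing them with the parentals, only the se allele has switched, so se is the middle locus and the order is st – se – ru.
Crossovers in the st–se interval produce the single-crossover classes ST RU SE and st ru se (64 + 47 = 111) plus the double crossovers (21).
RF(st–se) = (111 + 21) / 732 = 132/732 = 0.1803 → 18.0 centimorgans.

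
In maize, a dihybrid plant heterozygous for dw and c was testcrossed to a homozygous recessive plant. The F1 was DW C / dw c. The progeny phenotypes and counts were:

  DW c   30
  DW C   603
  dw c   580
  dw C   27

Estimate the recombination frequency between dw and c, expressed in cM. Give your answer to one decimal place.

The recombinant classes are DW c and dw C: 30 + 27 = 57.
Recombination frequency = 57/1240 = 0.0460 ≈ 4.6%, i.e. 4.6 cM.

4.6 cM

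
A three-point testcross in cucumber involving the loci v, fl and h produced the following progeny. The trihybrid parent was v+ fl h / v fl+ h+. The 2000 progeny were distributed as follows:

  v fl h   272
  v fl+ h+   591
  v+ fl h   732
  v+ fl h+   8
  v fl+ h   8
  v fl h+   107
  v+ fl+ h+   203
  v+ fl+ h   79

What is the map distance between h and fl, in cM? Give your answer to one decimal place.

The two rarest classes, v+ fl h+ and v fl+ h, are the double crossovers. Comparing them with the parentals, only the h allele has switched, so h is the middle locus and the order is v – h – fl.
Crossovers in the h–fl interval produce the single-crossover classes v+ fl+ h and v fl h+ (79 + 107 = 186) plus the double crossovers (16).
RF(h–fl) = (186 + 16) / 2000 = 202/2000 = 0.1010 → 10.1 cM.

10.1 cM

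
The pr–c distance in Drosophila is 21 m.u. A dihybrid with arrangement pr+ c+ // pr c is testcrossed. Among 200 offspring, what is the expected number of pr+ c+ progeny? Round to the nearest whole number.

A map distance of 21 m.u. corresponds to a recombination frequency of 0.210.
The F1 is pr+ c+ / pr c, so pr+ c+ is a parental gamete class with expected frequency (1 − r)/2 = 0.790/2 = 0.3950.
Expected number = 0.3950 × 200 = 79.00 ≈ 79.

79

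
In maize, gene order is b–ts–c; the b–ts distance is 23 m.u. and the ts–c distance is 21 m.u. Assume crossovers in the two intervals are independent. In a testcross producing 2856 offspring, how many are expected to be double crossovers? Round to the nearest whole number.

Map distances give recombination frequencies of 0.230 and 0.210 for the two intervals.
With no interference, expected double-crossover frequency = 0.230 × 0.210 = 0.04830.
Expected number = 0.04830 × 2856 = 137.94 ≈ 138.

138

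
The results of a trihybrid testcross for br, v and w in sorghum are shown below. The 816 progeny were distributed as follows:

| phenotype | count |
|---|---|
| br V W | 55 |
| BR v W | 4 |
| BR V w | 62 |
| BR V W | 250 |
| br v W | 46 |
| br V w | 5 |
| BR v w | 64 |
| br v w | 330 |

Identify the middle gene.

v

The two most frequent reciprocal classes, br v w and BR V W, are the parental types, so the F1 was br v w / BR V W.
The two rarest classes, br V w and BR v W, are the double crossovers. Comparing them with the parentals, only the v allele has switched, so v is the middle locus and the order is br – v – w.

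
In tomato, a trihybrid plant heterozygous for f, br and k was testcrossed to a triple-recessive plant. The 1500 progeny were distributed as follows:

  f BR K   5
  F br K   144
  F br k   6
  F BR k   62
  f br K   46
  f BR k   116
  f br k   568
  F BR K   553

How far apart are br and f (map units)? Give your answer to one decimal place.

The two most frequent reciprocal classes, F BR K and f br k, are the parental types, so the F1 was F BR K / f br k.
The two rarest classes, f BR K and F br k, are the double crossovers. Comparing them with the parentals, only the f allele has switched, so f is the middle locus and the order is br – f – k.
Crossovers in the br–f interval produce the single-crossover classes F br K and f BR k (144 + 116 = 260) plus the double crossovers (11).
RF(br–f) = (260 + 11) / 1500 = 271/1500 = 0.1807 → 18.1 map units.

18.1 map units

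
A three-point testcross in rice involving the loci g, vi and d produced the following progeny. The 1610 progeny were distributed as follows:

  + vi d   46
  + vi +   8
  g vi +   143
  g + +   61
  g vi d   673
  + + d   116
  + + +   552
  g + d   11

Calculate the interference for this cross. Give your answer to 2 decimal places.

0.13

The two most frequent reciprocal classes, g vi d and + + +, are the parental types, so the F1 was g vi d / + + +.
The two rarest classes, g + d and + vi +, are the double crossovers. Comparing them with the parentals, only the vi allele has switched, so vi is the middle locus and the order is d – vi – g.
d–vi: (259 + 19)/1610 = 0.1727; vi–g: (107 + 19)/1610 = 0.0783.
Expected DCO frequency = 0.1727 × 0.0783 ≈ 0.01352; observed = 19/1610 ≈ 0.01180.
Coefficient of coincidence = 0.01180/0.01352 ≈ 0.87; interference = 1 − 0.87 = 0.13.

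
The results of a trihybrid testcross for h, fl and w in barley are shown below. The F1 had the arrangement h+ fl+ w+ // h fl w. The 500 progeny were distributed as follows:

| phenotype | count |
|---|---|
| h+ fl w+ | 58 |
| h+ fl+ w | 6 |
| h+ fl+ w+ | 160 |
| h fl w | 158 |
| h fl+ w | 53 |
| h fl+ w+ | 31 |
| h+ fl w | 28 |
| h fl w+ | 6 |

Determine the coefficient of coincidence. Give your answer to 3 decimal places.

0.687

The two rarest classes, h+ fl+ w and h fl w+, are the double crossovers. Comparing them with the parentals, only the w allele has switched, so w is the middle locus and the order is fl – w – h.
fl–w: (111 + 12)/500 = 0.2460; w–h: (59 + 12)/500 = 0.1420.
Expected DCO frequency = 0.2460 × 0.1420 ≈ 0.03493; observed = 12/500 ≈ 0.02400.
Coefficient of coincidence = 0.02400/0.03493 ≈ 0.687.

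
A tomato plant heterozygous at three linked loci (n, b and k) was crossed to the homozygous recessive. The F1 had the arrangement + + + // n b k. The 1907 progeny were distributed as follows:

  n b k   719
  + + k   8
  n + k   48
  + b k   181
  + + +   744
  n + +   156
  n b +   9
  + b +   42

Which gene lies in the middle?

k

The two rarest classes, + + k and n b +, are the double crossovers. Comparing them with the parentals, only the k allele has switched, so k is the middle locus and the order is n – k – b.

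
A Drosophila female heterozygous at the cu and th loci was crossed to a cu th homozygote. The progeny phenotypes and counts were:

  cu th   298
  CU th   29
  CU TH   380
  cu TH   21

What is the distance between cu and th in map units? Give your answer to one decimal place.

6.9 map units

The two most frequent classes, CU TH (380) and cu th (298), are the parental types, so the F1 was CU TH / cu th.
The recombinant classes are CU th and cu TH: 29 + 21 = 50.
Recombination frequency = 50/728 = 0.0687 ≈ 6.9%, i.e. 6.9 map units.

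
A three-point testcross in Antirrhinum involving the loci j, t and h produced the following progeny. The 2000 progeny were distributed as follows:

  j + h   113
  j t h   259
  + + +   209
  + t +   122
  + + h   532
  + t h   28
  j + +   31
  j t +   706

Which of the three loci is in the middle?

The two most frequent reciprocal classes, j t + and + + h, are the parental types, so the F1 was j t + / + + h.
The two rarest classes, j + + and + t h, are the double crossovers. Comparing them with the parentals, only the t allele has switched, so t is the middle locus and the order is h – t – j.

t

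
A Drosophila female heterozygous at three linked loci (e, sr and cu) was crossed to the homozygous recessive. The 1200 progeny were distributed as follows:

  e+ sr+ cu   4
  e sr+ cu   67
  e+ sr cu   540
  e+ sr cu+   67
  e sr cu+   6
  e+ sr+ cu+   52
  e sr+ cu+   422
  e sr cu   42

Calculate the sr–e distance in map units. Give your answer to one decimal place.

The two most frequent reciprocal classes, e sr+ cu+ and e+ sr cu, are the parental types, so the F1 was e sr+ cu+ / e+ sr cu.
The two rarest classes, e sr cu+ and e+ sr+ cu, are the double crossovers. Comparing them with the parentals, only the sr allele has switched, so sr is the middle locus and the order is cu – sr – e.
Crossovers in the sr–e interval produce the single-crossover classes e+ sr+ cu+ and e sr cu (52 + 42 = 94) plus the double crossovers (10).
RF(sr–e) = (94 + 10) / 1200 = 104/1200 = 0.0867 → 8.7 map units.

8.7 map units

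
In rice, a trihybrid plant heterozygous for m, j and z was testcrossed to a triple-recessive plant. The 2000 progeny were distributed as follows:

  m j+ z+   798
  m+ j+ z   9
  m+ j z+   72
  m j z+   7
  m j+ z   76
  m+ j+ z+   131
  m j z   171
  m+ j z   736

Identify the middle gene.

The two most frequent reciprocal classes, m+ j z and m j+ z+, are the parental types, so the F1 was m+ j z / m j+ z+.
The two rarest classes, m+ j+ z and m j z+, are the double crossovers. Comparing them with the parentals, only the j allele has switched, so j is the middle locus and the order is z – j – m.

j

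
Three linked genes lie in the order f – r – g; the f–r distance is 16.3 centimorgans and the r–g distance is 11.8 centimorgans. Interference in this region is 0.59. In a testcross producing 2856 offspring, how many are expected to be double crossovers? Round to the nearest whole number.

23

Map distances give recombination frequencies of 0.163 and 0.118 for the two intervals.
With interference 0.59 (so coincidence = 0.41), expected double-crossover frequency = 0.163 × 0.118 × 0.41 = 0.00789.
Expected number = 0.00789 × 2856 = 22.52 ≈ 23.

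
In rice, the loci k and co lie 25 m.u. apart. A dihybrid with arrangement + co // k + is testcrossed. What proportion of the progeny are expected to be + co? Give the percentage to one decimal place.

37.5%

A map distance of 25 m.u. corresponds to a recombination frequency of 0.250.
The F1 is + co / k +, so + co is a parental gamete class with expected frequency (1 − r)/2 = 0.750/2 = 0.3750.
That is 0.3750 = 37.5% of the progeny.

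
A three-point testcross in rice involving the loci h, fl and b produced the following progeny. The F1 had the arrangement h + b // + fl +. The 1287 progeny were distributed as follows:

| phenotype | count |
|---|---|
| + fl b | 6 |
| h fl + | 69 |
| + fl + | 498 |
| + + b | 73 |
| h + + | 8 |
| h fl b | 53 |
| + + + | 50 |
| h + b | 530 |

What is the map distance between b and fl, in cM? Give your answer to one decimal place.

9.1 cM

The two rarest classes, h + + and + fl b, are the double crossovers. Comparing them with the parentals, only the b allele has switched, so b is the middle locus and the order is h – b – fl.
Crossovers in the b–fl interval produce the single-crossover classes h fl b and + + + (53 + 50 = 103) plus the double crossovers (14).
RF(b–fl) = (103 + 14) / 1287 = 117/1287 = 0.0909 → 9.1 cM.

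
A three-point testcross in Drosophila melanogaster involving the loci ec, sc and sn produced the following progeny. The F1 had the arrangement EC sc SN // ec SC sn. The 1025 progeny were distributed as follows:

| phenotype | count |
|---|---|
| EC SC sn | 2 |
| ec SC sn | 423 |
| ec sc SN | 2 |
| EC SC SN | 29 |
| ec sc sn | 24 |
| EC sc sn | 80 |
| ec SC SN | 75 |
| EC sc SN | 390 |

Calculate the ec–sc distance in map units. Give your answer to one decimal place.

5.6 map units

The two rarest classes, ec sc SN and EC SC sn, are the double crossovers. Comparing them with the parentals, only the ec allele has switched, so ec is the middle locus and the order is sn – ec – sc.
Crossovers in the ec–sc interval produce the single-crossover classes EC SC SN and ec sc sn (29 + 24 = 53) plus the double crossovers (4).
RF(ec–sc) = (53 + 4) / 1025 = 57/1025 = 0.0556 → 5.6 map units.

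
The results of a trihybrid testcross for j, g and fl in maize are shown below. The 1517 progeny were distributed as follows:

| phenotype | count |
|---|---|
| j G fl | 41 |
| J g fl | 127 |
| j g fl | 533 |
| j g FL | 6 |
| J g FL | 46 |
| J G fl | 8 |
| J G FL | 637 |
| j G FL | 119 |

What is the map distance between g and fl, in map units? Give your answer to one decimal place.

6.7 map units

The two most frequent reciprocal classes, j g fl and J G FL, are the parental types, so the F1 was j g fl / J G FL.
The two rarest classes, j g FL and J G fl, are the double crossovers. Comparing them with the parentals, only the fl allele has switched, so fl is the middle locus and the order is g – fl – j.
Crossovers in the g–fl interval produce the single-crossover classes j G fl and J g FL (41 + 46 = 87) plus the double crossovers (14).
RF(g–fl) = (87 + 14) / 1517 = 101/1517 = 0.0666 → 6.7 map units.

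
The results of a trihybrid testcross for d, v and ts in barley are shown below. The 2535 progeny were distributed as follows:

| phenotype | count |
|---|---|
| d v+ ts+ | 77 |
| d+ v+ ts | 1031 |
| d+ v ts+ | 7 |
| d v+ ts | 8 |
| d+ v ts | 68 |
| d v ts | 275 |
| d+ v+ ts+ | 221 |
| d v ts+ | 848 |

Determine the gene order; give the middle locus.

The two most frequent reciprocal classes, d v ts+ and d+ v+ ts, are the parental types, so the F1 was d v ts+ / d+ v+ ts.
The two rarest classes, d+ v ts+ and d v+ ts, are the double crossovers. Comparing them with the parentals, only the d allele has switched, so d is the middle locus and the order is ts – d – v.

d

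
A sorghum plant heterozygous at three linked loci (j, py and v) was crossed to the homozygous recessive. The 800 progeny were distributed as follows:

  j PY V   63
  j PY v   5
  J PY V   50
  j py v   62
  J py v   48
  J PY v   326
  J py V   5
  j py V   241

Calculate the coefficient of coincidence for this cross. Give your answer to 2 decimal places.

The two most frequent reciprocal classes, j py V and J PY v, are the parental types, so the F1 was j py V / J PY v.
The two rarest classes, J py V and j PY v, are the double crossovers. Comparing them with the parentals, only the j allele has switched, so j is the middle locus and the order is py – j – v.
py–j: (111 + 10)/800 = 0.1512; j–v: (112 + 10)/800 = 0.1525.
Expected DCO frequency = 0.1512 × 0.1525 ≈ 0.02306; observed = 10/800 ≈ 0.01250.
Coefficient of coincidence = 0.01250/0.02306 ≈ 0.54.

0.54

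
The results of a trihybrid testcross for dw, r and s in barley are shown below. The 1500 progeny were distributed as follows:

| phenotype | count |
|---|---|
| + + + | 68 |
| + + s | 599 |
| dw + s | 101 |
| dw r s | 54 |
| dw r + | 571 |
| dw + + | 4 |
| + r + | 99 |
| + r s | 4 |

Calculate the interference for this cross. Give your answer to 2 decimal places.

The two most frequent reciprocal classes, dw r + and + + s, are the parental types, so the F1 was dw r + / + + s.
The two rarest classes, dw + + and + r s, are the double crossovers. Comparing them with the parentals, only the r allele has switched, so r is the middle locus and the order is s – r – dw.
s–r: (122 + 8)/1500 = 0.0867; r–dw: (200 + 8)/1500 = 0.1387.
Expected DCO frequency = 0.0867 × 0.1387 ≈ 0.01203; observed = 8/1500 ≈ 0.00533.
Coefficient of coincidence = 0.00533/0.01203 ≈ 0.44; interference = 1 − 0.44 = 0.56.

0.56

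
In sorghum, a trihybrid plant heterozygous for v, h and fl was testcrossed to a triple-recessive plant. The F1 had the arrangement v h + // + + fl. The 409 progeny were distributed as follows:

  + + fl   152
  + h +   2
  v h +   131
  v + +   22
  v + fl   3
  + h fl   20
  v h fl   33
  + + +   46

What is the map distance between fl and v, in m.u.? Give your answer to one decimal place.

The two rarest classes, + h + and v + fl, are the double crossovers. Comparing them with the parentals, only the v allele has switched, so v is the middle locus and the order is h – v – fl.
Crossovers in the v–fl interval produce the single-crossover classes v h fl and + + + (33 + 46 = 79) plus the double crossovers (5).
RF(v–fl) = (79 + 5) / 409 = 84/409 = 0.2054 → 20.5 m.u.

20.5 m.u.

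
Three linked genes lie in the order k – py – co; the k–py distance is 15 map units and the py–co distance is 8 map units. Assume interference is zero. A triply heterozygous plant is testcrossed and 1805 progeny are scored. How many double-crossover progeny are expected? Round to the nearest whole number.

22

Map distances give recombination frequencies of 0.150 and 0.080 for the two intervals.
With no interference, expected double-crossover frequency = 0.150 × 0.080 = 0.01200.
Expected number = 0.01200 × 1805 = 21.66 ≈ 22.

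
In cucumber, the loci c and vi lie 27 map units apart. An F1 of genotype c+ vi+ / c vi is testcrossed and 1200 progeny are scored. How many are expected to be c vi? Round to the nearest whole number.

438

A map distance of 27 map units corresponds to a recombination frequency of 0.270.
The F1 is c+ vi+ / c vi, so c vi is a parental gamete class with expected frequency (1 − r)/2 = 0.730/2 = 0.3650.
Expected number = 0.3650 × 1200 = 438.00 ≈ 438.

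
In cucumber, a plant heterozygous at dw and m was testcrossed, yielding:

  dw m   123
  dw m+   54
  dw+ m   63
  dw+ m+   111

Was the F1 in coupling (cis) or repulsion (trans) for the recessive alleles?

The two most frequent classes are dw+ m+ (111) and dw m (123); these are the parental (non-recombinant) types.
So the F1 carried dw+ m+ on one chromosome and dw m on the other — the recessive alleles are on the same chromosome (cis / coupling).

cis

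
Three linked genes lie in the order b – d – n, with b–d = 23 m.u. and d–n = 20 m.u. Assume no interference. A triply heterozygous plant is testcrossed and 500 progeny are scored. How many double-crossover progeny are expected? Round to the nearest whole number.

23

Map distances give recombination frequencies of 0.230 and 0.200 for the two intervals.
With no interference, expected double-crossover frequency = 0.230 × 0.200 = 0.04600.
Expected number = 0.04600 × 500 = 23.00 ≈ 23.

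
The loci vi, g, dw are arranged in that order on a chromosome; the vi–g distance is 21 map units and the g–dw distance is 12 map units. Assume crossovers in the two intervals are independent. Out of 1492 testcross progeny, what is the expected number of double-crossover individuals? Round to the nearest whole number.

Map distances give recombination frequencies of 0.210 and 0.120 for the two intervals.
With no interference, expected double-crossover frequency = 0.210 × 0.120 = 0.02520.
Expected number = 0.02520 × 1492 = 37.60 ≈ 38.

38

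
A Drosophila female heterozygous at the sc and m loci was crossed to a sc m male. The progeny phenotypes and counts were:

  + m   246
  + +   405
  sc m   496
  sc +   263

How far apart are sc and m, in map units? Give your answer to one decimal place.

36.1 map units

The two most frequent classes, + + (405) and sc m (496), are the parental types, so the F1 was + + / sc m.
The recombinant classes are + m and sc +: 246 + 263 = 509.
Recombination frequency = 509/1410 = 0.3610 ≈ 36.1%, i.e. 36.1 map units.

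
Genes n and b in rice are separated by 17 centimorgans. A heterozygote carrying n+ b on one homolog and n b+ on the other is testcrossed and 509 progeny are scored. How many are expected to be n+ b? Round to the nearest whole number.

A map distance of 17 centimorgans corresponds to a recombination frequency of 0.170.
The F1 is n+ b / n b+, so n+ b is a parental gamete class with expected frequency (1 − r)/2 = 0.830/2 = 0.4150.
Expected number = 0.4150 × 509 = 211.23 ≈ 211.

211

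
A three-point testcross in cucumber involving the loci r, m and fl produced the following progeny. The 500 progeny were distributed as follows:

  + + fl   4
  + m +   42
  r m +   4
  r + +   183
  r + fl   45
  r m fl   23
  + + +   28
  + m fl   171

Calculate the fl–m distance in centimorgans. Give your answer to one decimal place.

19.0 centimorgans

The two most frequent reciprocal classes, + m fl and r + +, are the parental types, so the F1 was + m fl / r + +.
The two rarest classes, + + fl and r m +, are the double crossovers. Comparing them with the parentals, only the m allele has switched, so m is the middle locus and the order is r – m – fl.
Crossovers in the m–fl interval produce the single-crossover classes + m + and r + fl (42 + 45 = 87) plus the double crossovers (8).
RF(m–fl) = (87 + 8) / 500 = 95/500 = 0.1900 → 19.0 centimorgans.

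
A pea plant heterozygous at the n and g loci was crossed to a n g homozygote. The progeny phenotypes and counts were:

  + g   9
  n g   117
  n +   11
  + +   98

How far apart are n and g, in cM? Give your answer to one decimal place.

8.5 cM

The two most frequent classes, + + (98) and n g (117), are the parental types, so the F1 was + + / n g.
The recombinant classes are + g and n +: 9 + 11 = 20.
Recombination frequency = 20/235 = 0.0851 ≈ 8.5%, i.e. 8.5 cM.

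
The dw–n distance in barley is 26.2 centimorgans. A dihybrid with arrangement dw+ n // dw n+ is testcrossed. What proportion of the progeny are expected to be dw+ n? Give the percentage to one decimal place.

36.9%

A map distance of 26.2 centimorgans corresponds to a recombination frequency of 0.262.
The F1 is dw+ n / dw n+, so dw+ n is a parental gamete class with expected frequency (1 − r)/2 = 0.738/2 = 0.3690.
That is 0.3690 = 36.9% of the progeny.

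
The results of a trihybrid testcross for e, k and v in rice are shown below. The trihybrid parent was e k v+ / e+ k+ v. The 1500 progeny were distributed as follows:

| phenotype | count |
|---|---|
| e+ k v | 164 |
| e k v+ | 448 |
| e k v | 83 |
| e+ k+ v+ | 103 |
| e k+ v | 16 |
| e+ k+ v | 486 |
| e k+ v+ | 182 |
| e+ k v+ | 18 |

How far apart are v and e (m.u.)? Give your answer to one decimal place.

14.7 m.u.

The two rarest classes, e+ k v+ and e k+ v, are the double crossovers. Comparing them with the parentals, only the e allele has switched, so e is the middle locus and the order is v – e – k.
Crossovers in the v–e interval produce the single-crossover classes e k v and e+ k+ v+ (83 + 103 = 186) plus the double crossovers (34).
RF(v–e) = (186 + 34) / 1500 = 220/1500 = 0.1467 → 14.7 m.u.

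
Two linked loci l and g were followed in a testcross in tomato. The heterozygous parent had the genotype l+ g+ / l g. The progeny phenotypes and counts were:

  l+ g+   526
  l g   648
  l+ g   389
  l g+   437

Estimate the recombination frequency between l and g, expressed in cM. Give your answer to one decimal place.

The recombinant classes are l+ g and l g+: 389 + 437 = 826.
Recombination frequency = 826/2000 = 0.4130 ≈ 41.3%, i.e. 41.3 cM.

41.3 cM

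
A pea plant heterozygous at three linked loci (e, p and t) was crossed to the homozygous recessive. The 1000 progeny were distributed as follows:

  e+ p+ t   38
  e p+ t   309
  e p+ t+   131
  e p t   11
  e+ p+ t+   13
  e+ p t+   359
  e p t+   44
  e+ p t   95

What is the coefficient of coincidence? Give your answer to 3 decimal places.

The two most frequent reciprocal classes, e p+ t and e+ p t+, are the parental types, so the F1 was e p+ t / e+ p t+.
The two rarest classes, e p t and e+ p+ t+, are the double crossovers. Comparing them with the parentals, only the p allele has switched, so p is the middle locus and the order is t – p – e.
t–p: (226 + 24)/1000 = 0.2500; p–e: (82 + 24)/1000 = 0.1060.
Expected DCO frequency = 0.2500 × 0.1060 ≈ 0.02650; observed = 24/1000 ≈ 0.02400.
Coefficient of coincidence = 0.02400/0.02650 ≈ 0.906.

0.906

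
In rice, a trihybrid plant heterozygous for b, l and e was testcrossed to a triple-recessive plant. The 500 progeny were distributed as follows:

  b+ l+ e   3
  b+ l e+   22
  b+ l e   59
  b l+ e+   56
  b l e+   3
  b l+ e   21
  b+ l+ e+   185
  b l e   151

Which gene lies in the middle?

e

The two most frequent reciprocal classes, b+ l+ e+ and b l e, are the parental types, so the F1 was b+ l+ e+ / b l e.
The two rarest classes, b+ l+ e and b l e+, are the double crossovers. Comparing them with the parentals, only the e allele has switched, so e is the middle locus and the order is b – e – l.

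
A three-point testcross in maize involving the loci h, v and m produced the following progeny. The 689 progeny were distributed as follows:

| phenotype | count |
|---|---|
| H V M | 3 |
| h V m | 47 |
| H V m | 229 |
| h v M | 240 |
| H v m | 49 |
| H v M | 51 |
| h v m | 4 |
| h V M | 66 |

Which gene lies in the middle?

m

The two most frequent reciprocal classes, H V m and h v M, are the parental types, so the F1 was H V m / h v M.
The two rarest classes, H V M and h v m, are the double crossovers. Comparing them with the parentals, only the m allele has switched, so m is the middle locus and the order is h – m – v.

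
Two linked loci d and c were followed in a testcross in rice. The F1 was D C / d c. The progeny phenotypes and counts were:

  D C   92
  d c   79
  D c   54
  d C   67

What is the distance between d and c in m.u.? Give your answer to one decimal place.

The recombinant classes are D c and d C: 54 + 67 = 121.
Recombination frequency = 121/292 = 0.4144 ≈ 41.4%, i.e. 41.4 m.u.

41.4 m.u.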